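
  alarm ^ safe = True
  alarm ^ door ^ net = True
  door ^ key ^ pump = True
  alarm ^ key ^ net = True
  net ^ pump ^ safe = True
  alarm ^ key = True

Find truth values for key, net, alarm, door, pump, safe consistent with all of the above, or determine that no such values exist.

key: False, net: False, alarm: True, door: False, pump: True, safe: False

alarm ^ safe = T ^ F = True ✓
alarm ^ door ^ net = T ^ F ^ F = True ✓
door ^ key ^ pump = F ^ F ^ T = True ✓
alarm ^ key ^ net = T ^ F ^ F = True ✓
net ^ pump ^ safe = F ^ T ^ F = True ✓
alarm ^ key = T ^ F = True ✓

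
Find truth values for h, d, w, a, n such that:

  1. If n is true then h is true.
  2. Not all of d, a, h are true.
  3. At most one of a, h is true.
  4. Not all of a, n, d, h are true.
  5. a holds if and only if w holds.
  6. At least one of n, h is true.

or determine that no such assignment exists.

h = True, d = True, w = False, a = False, n = True

  (1) n=T ⇒ h: T ✓
  (2) {d, a, h}: 2/3 true — not all ✓
  (3) {a, h}: 1 true — at most one ✓
  (4) {a, n, d, h}: 3/4 true — not all ✓
  (5) a=F, w=F — same ✓
  (6) {n, h}: 2 true — at least one ✓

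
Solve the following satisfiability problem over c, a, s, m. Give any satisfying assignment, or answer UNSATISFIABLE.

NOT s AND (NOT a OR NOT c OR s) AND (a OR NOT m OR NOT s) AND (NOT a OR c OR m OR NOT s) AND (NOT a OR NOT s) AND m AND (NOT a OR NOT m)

Unit clause (NOT s) forces s = False.
Unit clause (m) forces m = True.
In (NOT a OR NOT m) only NOT a is left, so a = False.
Set c = True.
Check each clause:
  (NOT s): NOT s holds.
  (NOT a OR NOT c OR s): NOT a holds.
  (a OR NOT m OR NOT s): NOT s holds.
  (NOT a OR c OR m OR NOT s): NOT a holds.
  (NOT a OR NOT s): NOT a holds.
  (m): m holds.
  (NOT a OR NOT m): NOT a holds.
All clauses satisfied.

c = True, a = False, s = False, m = True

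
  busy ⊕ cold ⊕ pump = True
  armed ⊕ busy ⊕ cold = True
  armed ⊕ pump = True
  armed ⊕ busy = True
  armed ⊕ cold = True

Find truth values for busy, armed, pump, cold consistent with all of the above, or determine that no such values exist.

Unsatisfiable

Adding constraints 1, 2, 3 mod 2: every variable appears an even number of times on the left, so the left side is 0.
But the right sides sum to 1 (mod 2). 0 ≠ 1 — the system is inconsistent.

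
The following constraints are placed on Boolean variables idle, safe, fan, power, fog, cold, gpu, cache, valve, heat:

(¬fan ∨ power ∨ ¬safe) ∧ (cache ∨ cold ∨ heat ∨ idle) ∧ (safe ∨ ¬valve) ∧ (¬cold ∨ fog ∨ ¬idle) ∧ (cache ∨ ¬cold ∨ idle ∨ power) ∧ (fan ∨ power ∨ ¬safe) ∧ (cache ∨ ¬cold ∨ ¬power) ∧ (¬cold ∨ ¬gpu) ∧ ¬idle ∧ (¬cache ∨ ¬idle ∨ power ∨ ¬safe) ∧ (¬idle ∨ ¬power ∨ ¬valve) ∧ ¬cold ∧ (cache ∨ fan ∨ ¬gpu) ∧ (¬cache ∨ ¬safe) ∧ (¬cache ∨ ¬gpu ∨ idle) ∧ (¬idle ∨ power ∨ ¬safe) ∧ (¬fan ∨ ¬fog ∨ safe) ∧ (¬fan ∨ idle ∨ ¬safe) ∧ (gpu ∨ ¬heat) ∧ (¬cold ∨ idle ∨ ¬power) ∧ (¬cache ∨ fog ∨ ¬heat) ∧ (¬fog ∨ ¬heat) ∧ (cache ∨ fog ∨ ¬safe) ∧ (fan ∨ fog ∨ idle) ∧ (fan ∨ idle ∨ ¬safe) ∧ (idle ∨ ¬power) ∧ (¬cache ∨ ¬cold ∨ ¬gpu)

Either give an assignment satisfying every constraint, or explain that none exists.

idle: False, safe: False, fan: True, power: False, fog: False, cold: False, gpu: False, cache: True, valve: False, heat: False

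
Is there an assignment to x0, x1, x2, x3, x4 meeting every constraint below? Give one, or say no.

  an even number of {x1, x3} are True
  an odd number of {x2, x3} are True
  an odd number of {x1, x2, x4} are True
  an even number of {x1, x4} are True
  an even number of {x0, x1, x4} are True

x0 = False; x1 = False; x2 = True; x3 = False; x4 = False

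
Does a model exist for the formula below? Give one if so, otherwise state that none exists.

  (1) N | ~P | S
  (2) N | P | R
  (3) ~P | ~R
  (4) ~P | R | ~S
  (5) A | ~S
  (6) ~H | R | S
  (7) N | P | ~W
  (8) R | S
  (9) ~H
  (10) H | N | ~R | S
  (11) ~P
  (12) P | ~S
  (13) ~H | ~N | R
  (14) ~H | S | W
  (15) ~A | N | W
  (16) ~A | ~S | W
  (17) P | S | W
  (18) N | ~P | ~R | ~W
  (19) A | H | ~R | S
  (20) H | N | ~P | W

Unit clause (~H) forces H = False.
Unit clause (~P) forces P = False.
In (P | ~S) only ~S is left, so S = False.
In (P | S | W) only W is left, so W = True.
In (N | P | ~W) only N is left, so N = True.
In (R | S) only R is left, so R = True.
In (A | H | ~R | S) only A is left, so A = True.
All clauses satisfied.

R = True; A = True; W = True; P = False; H = False; S = False; N = True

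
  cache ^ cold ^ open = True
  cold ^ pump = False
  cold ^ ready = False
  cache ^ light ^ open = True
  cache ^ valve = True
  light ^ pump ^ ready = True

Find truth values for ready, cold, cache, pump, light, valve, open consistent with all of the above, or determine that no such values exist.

ready = True, cold = True, cache = False, pump = True, light = True, valve = True, open = False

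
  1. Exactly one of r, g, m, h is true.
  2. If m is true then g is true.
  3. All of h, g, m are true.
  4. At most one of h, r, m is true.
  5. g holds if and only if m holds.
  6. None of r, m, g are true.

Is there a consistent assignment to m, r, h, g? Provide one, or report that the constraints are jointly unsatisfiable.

The formula is unsatisfiable.

Case m = True:
  Constraint (6) is violated (m=T) — contradiction.
Case m = False:
  Constraint (3) is violated (m=F) — contradiction.
Both cases fail — unsatisfiable.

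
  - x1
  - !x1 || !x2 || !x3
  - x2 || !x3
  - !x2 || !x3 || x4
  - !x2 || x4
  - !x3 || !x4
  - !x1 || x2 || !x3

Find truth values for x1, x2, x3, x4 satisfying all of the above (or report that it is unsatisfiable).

Unit clause (x1) forces x1 = True.
Set x2 = True.
  then (!x1 || !x2 || !x3) forces x3 = False.
  then (!x2 || x4) forces x4 = True.
Check each clause:
  (x1): x1 holds.
  (!x1 || !x2 || !x3): !x3 holds.
  (x2 || !x3): x2 holds.
  (!x2 || !x3 || x4): !x3 holds.
  (!x2 || x4): x4 holds.
  (!x3 || !x4): !x3 holds.
  (!x1 || x2 || !x3): x2 holds.
All clauses satisfied.

x1 = True; x2 = True; x3 = False; x4 = True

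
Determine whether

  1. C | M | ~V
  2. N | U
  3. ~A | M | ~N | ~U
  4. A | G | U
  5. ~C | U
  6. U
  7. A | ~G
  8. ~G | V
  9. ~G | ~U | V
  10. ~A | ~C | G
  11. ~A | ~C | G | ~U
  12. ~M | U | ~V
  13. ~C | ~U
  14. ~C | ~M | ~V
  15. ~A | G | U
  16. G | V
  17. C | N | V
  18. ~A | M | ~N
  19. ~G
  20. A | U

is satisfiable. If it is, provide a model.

G = False, M = True, U = True, A = True, C = False, V = True, N = True

Unit clause (U) forces U = True.
In (~C | ~U) only ~C is left, so C = False.
Unit clause (~G) forces G = False.
In (G | V) only V is left, so V = True.
In (C | M | ~V) only M is left, so M = True.
Set A = True.
Set N = True.
All clauses satisfied.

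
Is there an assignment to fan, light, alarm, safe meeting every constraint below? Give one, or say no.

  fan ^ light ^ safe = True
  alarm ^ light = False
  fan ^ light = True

fan = False, light = True, alarm = True, safe = False

fan ^ light ^ safe = F ^ T ^ F = True ✓
alarm ^ light = T ^ T = False ✓
fan ^ light = F ^ T = True ✓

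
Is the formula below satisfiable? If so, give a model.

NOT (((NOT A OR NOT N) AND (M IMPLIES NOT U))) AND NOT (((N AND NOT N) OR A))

M=T, U=T, A=F, N=F

  NOT (((NOT A OR NOT N) AND (M IMPLIES NOT U))) = True
    (NOT A OR NOT N) AND (M IMPLIES NOT U) = False
      NOT A OR NOT N = True
        NOT A = True
        NOT N = True
      M IMPLIES NOT U = False
        NOT U = False
  NOT (((N AND NOT N) OR A)) = True
    (N AND NOT N) OR A = False
      N AND NOT N = False
        NOT N = True
Both conjuncts True, so the formula holds.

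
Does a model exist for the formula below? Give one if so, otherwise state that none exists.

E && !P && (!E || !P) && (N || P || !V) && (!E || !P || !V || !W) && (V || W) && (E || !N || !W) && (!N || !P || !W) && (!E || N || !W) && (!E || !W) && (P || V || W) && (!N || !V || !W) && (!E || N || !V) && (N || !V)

W=F; P=F; N=T; V=T; E=T

Unit clause (E) forces E = True.
Unit clause (!P) forces P = False.
In (!E || !W) only !W is left, so W = False.
In (P || V || W) only V is left, so V = True.
In (!E || N || !V) only N is left, so N = True.
All clauses satisfied.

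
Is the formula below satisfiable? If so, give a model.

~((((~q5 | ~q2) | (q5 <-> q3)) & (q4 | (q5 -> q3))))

q2 = True; q3 = False; q4 = True; q5 = True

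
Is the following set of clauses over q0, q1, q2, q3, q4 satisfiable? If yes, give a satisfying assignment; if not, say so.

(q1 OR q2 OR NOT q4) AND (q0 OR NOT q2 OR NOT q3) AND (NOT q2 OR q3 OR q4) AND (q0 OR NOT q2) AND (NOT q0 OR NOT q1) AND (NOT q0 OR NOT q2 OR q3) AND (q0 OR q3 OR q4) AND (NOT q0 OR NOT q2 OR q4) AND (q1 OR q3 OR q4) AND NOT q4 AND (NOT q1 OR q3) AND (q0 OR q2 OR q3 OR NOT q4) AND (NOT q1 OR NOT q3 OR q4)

Unit clause (NOT q4) forces q4 = False.
Set q0 = True.
  then (NOT q0 OR NOT q1) forces q1 = False.
  then (NOT q0 OR NOT q2 OR q4) forces q2 = False.
  then (q1 OR q3 OR q4) forces q3 = True.
All clauses satisfied.

q0: True; q1: False; q2: False; q3: True; q4: False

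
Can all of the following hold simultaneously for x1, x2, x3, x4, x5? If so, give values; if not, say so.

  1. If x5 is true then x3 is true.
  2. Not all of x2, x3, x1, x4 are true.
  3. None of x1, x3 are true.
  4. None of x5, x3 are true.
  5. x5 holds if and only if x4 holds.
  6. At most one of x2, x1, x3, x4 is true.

x1 = False, x2 = True, x3 = False, x4 = False, x5 = False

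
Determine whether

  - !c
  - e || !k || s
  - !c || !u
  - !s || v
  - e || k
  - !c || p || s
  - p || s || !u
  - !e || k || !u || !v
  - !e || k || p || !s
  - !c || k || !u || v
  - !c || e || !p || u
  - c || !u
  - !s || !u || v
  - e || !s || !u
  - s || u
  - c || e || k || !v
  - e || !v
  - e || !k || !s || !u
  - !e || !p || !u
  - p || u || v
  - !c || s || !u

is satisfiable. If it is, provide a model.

c = False; s = True; v = True; u = False; k = False; p = True; e = True

Unit clause (!c) forces c = False.
In (c || !u) only !u is left, so u = False.
In (s || u) only s is left, so s = True.
In (!s || v) only v is left, so v = True.
In (e || !v) only e is left, so e = True.
Set k = False.
  then (!e || k || p || !s) forces p = True.
All clauses satisfied.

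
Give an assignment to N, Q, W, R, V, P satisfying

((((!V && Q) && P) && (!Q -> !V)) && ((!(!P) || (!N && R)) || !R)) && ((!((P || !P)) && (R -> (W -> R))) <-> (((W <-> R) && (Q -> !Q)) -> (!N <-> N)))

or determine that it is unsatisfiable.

Case P = True: the formula simplifies to ((!V && Q) && (!Q -> !V)) && !((((W <-> R) && (Q -> !Q)) -> (!N <-> N))).
  Q = True: the conjunct !((((W <-> R) && (Q -> !Q)) -> (!N <-> N))) becomes !((False -> (!N <-> N))) = False.
  Q = False: the conjunct Q is False.
Case P = False: the conjunct P is False.
Both cases fail — unsatisfiable.

The formula is unsatisfiable.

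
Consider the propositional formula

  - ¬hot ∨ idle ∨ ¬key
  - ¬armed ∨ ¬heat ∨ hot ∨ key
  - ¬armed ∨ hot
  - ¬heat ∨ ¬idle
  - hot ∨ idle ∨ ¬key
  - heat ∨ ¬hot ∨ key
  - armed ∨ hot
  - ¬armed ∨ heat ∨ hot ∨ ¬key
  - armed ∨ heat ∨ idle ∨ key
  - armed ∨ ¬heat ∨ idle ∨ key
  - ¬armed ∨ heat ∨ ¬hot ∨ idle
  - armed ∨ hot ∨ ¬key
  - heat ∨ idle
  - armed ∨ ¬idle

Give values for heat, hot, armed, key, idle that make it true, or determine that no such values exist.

heat = True, hot = True, armed = True, key = False, idle = False

Set heat = True.
  then (¬heat ∨ ¬idle) forces idle = False.
Try hot = False:
  (¬armed ∨ hot) forces armed = False.
  clause (armed ∨ hot) is falsified — backtrack.
So hot = True.
  then (¬hot ∨ idle ∨ ¬key) forces key = False.
  then (armed ∨ ¬heat ∨ idle ∨ key) forces armed = True.
All clauses satisfied.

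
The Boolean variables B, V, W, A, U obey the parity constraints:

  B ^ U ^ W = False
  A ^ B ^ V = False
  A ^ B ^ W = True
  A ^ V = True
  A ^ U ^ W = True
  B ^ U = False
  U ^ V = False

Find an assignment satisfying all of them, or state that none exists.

B = True, V = True, W = False, A = False, U = True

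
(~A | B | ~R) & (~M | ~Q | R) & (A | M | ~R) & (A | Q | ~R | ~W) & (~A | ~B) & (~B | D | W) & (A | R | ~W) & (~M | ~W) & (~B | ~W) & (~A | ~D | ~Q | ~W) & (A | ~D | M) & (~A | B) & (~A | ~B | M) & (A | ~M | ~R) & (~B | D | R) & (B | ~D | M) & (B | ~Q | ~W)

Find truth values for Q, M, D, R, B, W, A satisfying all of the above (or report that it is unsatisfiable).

Set Q = False.
Set M = True.
  then (~M | ~W) forces W = False.
Set D = True.
Try R = True:
  (A | ~M | ~R) forces A = True.
  (~A | B | ~R) forces B = True.
  clause (~A | ~B) is falsified — backtrack.
So R = False.
Set B = True.
  then (~A | ~B) forces A = False.
All clauses satisfied.

Q = False, M = True, D = True, R = False, B = True, W = False, A = False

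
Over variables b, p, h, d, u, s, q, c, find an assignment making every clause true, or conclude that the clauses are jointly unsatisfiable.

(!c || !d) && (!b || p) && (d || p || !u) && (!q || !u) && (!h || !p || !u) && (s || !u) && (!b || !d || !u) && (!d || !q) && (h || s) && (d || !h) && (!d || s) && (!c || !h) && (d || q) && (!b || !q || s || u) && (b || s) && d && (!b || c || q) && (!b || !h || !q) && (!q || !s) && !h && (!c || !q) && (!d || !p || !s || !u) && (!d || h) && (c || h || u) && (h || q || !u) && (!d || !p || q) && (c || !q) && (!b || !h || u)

No satisfying assignment exists.

Case h = True:
  Clause (!h) is falsified — contradiction.
Case h = False:
  (h || s) forces s = True.
  (d) forces d = True.
  Clause (!d || h) is falsified — contradiction.
Both cases fail, so the formula is unsatisfiable.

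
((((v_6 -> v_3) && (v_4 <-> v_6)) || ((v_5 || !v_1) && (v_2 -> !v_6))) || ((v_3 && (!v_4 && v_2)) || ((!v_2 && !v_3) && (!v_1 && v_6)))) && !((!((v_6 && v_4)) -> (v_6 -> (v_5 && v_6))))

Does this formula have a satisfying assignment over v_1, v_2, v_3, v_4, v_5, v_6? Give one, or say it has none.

v_1 = False, v_2 = True, v_3 = True, v_4 = False, v_5 = False, v_6 = True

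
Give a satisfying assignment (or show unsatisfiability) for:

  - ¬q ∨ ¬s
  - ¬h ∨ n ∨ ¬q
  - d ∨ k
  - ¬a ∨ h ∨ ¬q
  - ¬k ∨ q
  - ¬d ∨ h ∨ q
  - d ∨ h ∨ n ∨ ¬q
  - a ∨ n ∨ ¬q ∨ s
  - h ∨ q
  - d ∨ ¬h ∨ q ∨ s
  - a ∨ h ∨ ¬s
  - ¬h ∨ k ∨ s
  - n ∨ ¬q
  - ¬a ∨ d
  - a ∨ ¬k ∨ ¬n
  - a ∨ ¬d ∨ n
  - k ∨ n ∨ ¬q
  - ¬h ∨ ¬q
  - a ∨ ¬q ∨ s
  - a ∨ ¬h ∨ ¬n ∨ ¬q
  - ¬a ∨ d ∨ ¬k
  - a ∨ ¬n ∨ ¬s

Set k = False.
  then (d ∨ k) forces d = True.
Set a = True.
Set n = False.
  then (n ∨ ¬q) forces q = False.
  then (¬d ∨ h ∨ q) forces h = True.
  then (¬h ∨ k ∨ s) forces s = True.
All clauses satisfied.

k = False, a = True, d = True, n = False, q = False, s = True, h = True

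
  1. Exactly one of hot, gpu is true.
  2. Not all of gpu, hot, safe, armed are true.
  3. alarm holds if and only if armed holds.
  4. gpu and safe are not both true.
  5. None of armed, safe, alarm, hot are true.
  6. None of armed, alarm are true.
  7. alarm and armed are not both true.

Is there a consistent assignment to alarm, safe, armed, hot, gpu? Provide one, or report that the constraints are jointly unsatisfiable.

alarm: False; safe: False; armed: False; hot: False; gpu: True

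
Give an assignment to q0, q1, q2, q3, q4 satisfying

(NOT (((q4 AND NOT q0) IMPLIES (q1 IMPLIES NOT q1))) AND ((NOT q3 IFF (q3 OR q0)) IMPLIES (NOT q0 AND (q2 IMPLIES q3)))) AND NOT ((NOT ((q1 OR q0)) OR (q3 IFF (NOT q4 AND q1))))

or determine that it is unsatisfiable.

q0 = False, q1 = True, q2 = False, q3 = True, q4 = True

  NOT (((q4 AND NOT q0) IMPLIES (q1 IMPLIES NOT q1))) AND ((NOT q3 IFF (q3 OR q0)) IMPLIES (NOT q0 AND (q2 IMPLIES q3))) = True
    NOT (((q4 AND NOT q0) IMPLIES (q1 IMPLIES NOT q1))) = True
      (q4 AND NOT q0) IMPLIES (q1 IMPLIES NOT q1) = False
        q4 AND NOT q0 = True
          NOT q0 = True
        q1 IMPLIES NOT q1 = False
          NOT q1 = False
    (NOT q3 IFF (q3 OR q0)) IMPLIES (NOT q0 AND (q2 IMPLIES q3)) = True
      NOT q3 IFF (q3 OR q0) = False
        NOT q3 = False
        q3 OR q0 = True
      NOT q0 AND (q2 IMPLIES q3) = True
        NOT q0 = True
        q2 IMPLIES q3 = True
  NOT ((NOT ((q1 OR q0)) OR (q3 IFF (NOT q4 AND q1)))) = True
    NOT ((q1 OR q0)) OR (q3 IFF (NOT q4 AND q1)) = False
      NOT ((q1 OR q0)) = False
        q1 OR q0 = True
      q3 IFF (NOT q4 AND q1) = False
        NOT q4 AND q1 = False
          NOT q4 = False
Both conjuncts True, so the formula holds.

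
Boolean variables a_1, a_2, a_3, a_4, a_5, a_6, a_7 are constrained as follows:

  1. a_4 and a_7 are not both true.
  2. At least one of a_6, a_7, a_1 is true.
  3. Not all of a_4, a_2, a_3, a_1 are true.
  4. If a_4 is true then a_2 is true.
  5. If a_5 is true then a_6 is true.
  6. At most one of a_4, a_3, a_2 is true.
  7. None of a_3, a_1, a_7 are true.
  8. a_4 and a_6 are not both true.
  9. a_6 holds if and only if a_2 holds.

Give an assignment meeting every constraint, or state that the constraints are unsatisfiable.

a_1: False; a_2: True; a_3: False; a_4: False; a_5: True; a_6: True; a_7: False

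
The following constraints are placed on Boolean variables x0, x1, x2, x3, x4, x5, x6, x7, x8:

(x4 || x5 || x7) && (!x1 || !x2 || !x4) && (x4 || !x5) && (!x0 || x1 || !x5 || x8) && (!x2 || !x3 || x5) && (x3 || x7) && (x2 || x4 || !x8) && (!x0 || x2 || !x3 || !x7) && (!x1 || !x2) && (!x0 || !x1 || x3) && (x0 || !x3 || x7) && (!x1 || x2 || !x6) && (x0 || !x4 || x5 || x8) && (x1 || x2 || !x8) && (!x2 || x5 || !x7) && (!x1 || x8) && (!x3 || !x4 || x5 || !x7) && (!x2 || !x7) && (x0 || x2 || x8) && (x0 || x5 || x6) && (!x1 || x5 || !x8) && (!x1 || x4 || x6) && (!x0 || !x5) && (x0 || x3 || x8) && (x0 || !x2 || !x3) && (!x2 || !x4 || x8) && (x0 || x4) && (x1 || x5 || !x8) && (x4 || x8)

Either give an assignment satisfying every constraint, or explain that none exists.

Set x0 = False.
  then (x0 || x4) forces x4 = True.
Set x1 = True.
  then (!x1 || !x2 || !x4) forces x2 = False.
  then (!x1 || x2 || !x6) forces x6 = False.
  then (!x1 || x8) forces x8 = True.
  then (x0 || x5 || x6) forces x5 = True.
Set x3 = True.
  then (x0 || !x3 || x7) forces x7 = True.
All clauses satisfied.

x0=F; x1=T; x2=F; x3=T; x4=T; x5=T; x6=F; x7=T; x8=T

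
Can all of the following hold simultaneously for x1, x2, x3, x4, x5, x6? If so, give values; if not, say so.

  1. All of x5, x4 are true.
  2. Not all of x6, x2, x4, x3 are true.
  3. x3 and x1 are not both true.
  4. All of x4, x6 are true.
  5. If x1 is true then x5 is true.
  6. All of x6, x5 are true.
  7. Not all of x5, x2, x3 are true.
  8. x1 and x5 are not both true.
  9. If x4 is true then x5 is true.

x1=F, x2=T, x3=F, x4=T, x5=T, x6=T

  (1) {x5, x4}: all 2 true ✓
  (2) {x6, x2, x4, x3}: 3/4 true — not all ✓
  (3) x3=F, x1=F — not both ✓
  (4) {x4, x6}: all 2 true ✓
  (5) x1=F ⇒ x5: vacuous ✓
  (6) {x6, x5}: all 2 true ✓
  (7) {x5, x2, x3}: 2/3 true — not all ✓
  (8) x1=F, x5=T — not both ✓
  (9) x4=T ⇒ x5: T ✓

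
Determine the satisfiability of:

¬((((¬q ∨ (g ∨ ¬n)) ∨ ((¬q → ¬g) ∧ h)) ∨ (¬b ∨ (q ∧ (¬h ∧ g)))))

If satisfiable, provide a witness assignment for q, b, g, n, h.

q = True, b = True, g = False, n = True, h = False

  ¬((((¬q ∨ (g ∨ ¬n)) ∨ ((¬q → ¬g) ∧ h)) ∨ (¬b ∨ (q ∧ (¬h ∧ g))))) = True
    ((¬q ∨ (g ∨ ¬n)) ∨ ((¬q → ¬g) ∧ h)) ∨ (¬b ∨ (q ∧ (¬h ∧ g))) = False
      (¬q ∨ (g ∨ ¬n)) ∨ ((¬q → ¬g) ∧ h) = False
        ¬q ∨ (g ∨ ¬n) = False
          ¬q = False
          g ∨ ¬n = False
            ¬n = False
        (¬q → ¬g) ∧ h = False
          ¬q → ¬g = True
            ¬q = False
            ¬g = True
      ¬b ∨ (q ∧ (¬h ∧ g)) = False
        ¬b = False
        q ∧ (¬h ∧ g) = False
          ¬h ∧ g = False
            ¬h = True
The formula evaluates to True.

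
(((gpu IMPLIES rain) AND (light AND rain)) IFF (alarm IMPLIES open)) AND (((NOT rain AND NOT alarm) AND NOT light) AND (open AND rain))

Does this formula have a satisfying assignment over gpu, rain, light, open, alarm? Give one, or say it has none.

Unsatisfiable

Case rain = True: the conjunct NOT rain is False.
Case rain = False: the conjunct rain is False.
Both cases fail — unsatisfiable.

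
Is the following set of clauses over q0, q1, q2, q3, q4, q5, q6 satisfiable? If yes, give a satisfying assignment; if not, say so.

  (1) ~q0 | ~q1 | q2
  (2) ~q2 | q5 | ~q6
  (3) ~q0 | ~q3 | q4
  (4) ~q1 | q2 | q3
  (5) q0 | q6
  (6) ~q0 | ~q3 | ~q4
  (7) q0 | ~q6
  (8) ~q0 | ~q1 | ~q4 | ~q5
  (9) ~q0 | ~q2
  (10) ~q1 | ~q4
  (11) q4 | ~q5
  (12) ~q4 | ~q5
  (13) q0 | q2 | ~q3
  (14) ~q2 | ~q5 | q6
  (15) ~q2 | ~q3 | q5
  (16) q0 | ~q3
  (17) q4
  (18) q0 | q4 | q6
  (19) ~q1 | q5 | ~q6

q0=T; q1=F; q2=F; q3=F; q4=T; q5=F; q6=F

Unit clause (q4) forces q4 = True.
In (~q1 | ~q4) only ~q1 is left, so q1 = False.
In (~q4 | ~q5) only ~q5 is left, so q5 = False.
Try q0 = False:
  (q0 | q6) forces q6 = True.
  clause (q0 | ~q6) is falsified — backtrack.
So q0 = True.
  then (~q0 | ~q3 | ~q4) forces q3 = False.
  then (~q0 | ~q2) forces q2 = False.
Set q6 = False.
All clauses satisfied.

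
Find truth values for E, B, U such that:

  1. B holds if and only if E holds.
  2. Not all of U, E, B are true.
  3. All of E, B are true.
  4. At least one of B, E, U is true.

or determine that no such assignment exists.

E = True, B = True, U = False

  (1) B=T, E=T — same ✓
  (2) {U, E, B}: 2/3 true — not all ✓
  (3) {E, B}: all 2 true ✓
  (4) {B, E, U}: 2 true — at least one ✓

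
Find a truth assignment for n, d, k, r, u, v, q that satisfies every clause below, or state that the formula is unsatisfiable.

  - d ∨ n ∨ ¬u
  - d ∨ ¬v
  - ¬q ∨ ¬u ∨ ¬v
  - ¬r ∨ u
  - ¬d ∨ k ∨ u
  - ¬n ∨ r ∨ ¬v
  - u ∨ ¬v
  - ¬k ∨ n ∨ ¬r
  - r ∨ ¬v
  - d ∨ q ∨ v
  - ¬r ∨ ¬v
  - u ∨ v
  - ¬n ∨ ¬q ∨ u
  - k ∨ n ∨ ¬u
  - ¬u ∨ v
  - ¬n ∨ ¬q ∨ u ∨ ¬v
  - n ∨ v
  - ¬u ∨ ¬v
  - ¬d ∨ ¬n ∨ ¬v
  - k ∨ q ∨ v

Case u = True:
  (¬u ∨ v) forces v = True.
  Clause (¬u ∨ ¬v) is falsified — contradiction.
Case u = False:
  (¬r ∨ u) forces r = False.
  (u ∨ ¬v) forces v = False.
  Clause (u ∨ v) is falsified — contradiction.
Both cases fail, so the formula is unsatisfiable.

Unsatisfiable — no assignment works.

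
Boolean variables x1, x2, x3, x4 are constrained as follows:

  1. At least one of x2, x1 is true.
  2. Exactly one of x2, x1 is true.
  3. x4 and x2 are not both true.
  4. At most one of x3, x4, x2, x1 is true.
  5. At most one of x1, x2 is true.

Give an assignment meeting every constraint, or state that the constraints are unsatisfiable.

x1: True, x2: False, x3: False, x4: False

  (1) {x2, x1}: 1 true — at least one ✓
  (2) {x2, x1}: 1 true — exactly one ✓
  (3) x4=F, x2=F — not both ✓
  (4) {x3, x4, x2, x1}: 1 true — at most one ✓
  (5) {x1, x2}: 1 true — at most one ✓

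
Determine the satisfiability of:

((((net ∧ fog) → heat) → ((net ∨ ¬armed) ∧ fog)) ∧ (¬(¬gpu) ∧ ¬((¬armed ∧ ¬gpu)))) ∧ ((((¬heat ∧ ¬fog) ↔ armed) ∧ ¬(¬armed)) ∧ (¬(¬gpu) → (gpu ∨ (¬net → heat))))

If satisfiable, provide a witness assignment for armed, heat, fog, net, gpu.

Unsatisfiable — no assignment works.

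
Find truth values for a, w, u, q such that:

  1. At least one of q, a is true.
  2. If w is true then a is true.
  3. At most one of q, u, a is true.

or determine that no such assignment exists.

a: False; w: False; u: False; q: True

  (1) {q, a}: 1 true — at least one ✓
  (2) w=F ⇒ a: vacuous ✓
  (3) {q, u, a}: 1 true — at most one ✓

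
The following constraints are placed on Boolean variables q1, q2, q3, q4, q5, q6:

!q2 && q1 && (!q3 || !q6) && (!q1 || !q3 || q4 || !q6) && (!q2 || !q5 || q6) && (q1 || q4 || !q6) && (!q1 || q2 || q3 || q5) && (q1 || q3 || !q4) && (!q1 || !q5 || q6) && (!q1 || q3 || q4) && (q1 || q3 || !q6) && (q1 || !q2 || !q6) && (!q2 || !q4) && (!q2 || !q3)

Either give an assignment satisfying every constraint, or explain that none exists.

q1 = True; q2 = False; q3 = True; q4 = False; q5 = False; q6 = False

Unit clause (!q2) forces q2 = False.
Unit clause (q1) forces q1 = True.
Set q3 = True.
  then (!q3 || !q6) forces q6 = False.
  then (!q1 || !q5 || q6) forces q5 = False.
Set q4 = False.
All clauses satisfied.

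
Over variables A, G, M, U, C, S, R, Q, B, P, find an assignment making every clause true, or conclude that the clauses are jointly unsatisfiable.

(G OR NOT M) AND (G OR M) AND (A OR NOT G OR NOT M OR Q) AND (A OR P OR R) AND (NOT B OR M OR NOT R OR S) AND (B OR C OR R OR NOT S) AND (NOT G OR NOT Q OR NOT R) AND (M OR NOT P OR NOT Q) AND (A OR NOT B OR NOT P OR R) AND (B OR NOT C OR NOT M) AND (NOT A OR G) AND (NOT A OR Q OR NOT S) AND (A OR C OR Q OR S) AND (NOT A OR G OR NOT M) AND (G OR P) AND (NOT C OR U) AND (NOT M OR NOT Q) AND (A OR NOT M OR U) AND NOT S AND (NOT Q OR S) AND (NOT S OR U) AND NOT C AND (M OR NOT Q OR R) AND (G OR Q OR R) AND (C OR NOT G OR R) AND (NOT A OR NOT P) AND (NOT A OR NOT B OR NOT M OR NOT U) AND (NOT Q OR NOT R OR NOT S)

Unit clause (NOT S) forces S = False.
In (NOT Q OR S) only NOT Q is left, so Q = False.
Unit clause (NOT C) forces C = False.
In (A OR C OR Q OR S) only A is left, so A = True.
In (NOT A OR NOT P) only NOT P is left, so P = False.
In (NOT A OR G) only G is left, so G = True.
In (C OR NOT G OR R) only R is left, so R = True.
Set M = False.
  then (NOT B OR M OR NOT R OR S) forces B = False.
Set U = True.
All clauses satisfied.

A = True, G = True, M = False, U = True, C = False, S = False, R = True, Q = False, B = False, P = False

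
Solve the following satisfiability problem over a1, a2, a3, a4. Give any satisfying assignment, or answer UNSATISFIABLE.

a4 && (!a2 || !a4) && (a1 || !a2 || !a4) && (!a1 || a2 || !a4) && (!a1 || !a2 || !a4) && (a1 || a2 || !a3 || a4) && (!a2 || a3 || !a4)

a1 = False, a2 = False, a3 = False, a4 = True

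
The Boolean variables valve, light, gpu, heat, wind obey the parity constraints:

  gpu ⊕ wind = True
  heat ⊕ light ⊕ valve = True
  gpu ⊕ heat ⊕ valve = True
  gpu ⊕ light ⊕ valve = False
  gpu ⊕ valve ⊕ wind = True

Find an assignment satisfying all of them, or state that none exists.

valve: False, light: True, gpu: True, heat: False, wind: False

gpu ⊕ wind = T ⊕ F = True ✓
heat ⊕ light ⊕ valve = F ⊕ T ⊕ F = True ✓
gpu ⊕ heat ⊕ valve = T ⊕ F ⊕ F = True ✓
gpu ⊕ light ⊕ valve = T ⊕ T ⊕ F = False ✓
gpu ⊕ valve ⊕ wind = T ⊕ F ⊕ F = True ✓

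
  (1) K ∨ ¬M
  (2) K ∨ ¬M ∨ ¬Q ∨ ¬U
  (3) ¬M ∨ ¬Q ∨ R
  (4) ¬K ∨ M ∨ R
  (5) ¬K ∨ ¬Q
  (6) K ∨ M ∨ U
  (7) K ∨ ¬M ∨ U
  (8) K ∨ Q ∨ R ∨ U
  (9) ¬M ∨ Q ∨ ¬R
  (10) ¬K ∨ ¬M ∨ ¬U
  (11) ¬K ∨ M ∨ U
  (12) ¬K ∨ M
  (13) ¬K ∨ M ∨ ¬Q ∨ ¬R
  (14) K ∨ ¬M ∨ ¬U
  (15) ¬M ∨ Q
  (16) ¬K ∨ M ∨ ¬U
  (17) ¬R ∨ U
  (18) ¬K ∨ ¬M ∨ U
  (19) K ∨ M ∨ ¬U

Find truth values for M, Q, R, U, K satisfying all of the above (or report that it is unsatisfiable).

UNSATISFIABLE

Case M = True:
  (K ∨ ¬M) forces K = True.
  (¬K ∨ ¬Q) forces Q = False.
  Clause (¬M ∨ Q) is falsified — contradiction.
Case M = False:
  (¬K ∨ M) forces K = False.
  (K ∨ M ∨ U) forces U = True.
  Clause (K ∨ M ∨ ¬U) is falsified — contradiction.
Both cases fail, so the formula is unsatisfiable.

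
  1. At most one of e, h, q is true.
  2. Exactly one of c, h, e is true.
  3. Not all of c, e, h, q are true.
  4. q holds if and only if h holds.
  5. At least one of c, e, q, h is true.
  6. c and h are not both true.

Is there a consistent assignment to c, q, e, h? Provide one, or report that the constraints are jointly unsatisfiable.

c = False; q = False; e = True; h = False

  (1) {e, h, q}: 1 true — at most one ✓
  (2) {c, h, e}: 1 true — exactly one ✓
  (3) {c, e, h, q}: 1/4 true — not all ✓
  (4) q=F, h=F — same ✓
  (5) {c, e, q, h}: 1 true — at least one ✓
  (6) c=F, h=F — not both ✓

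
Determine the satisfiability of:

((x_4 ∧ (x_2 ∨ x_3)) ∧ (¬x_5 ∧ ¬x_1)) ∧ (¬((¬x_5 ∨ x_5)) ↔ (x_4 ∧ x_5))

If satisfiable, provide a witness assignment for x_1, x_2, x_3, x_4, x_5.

x_1 = False; x_2 = True; x_3 = False; x_4 = True; x_5 = False

  (x_4 ∧ (x_2 ∨ x_3)) ∧ (¬x_5 ∧ ¬x_1) = True
    x_4 ∧ (x_2 ∨ x_3) = True
      x_2 ∨ x_3 = True
    ¬x_5 ∧ ¬x_1 = True
      ¬x_5 = True
      ¬x_1 = True
  ¬((¬x_5 ∨ x_5)) ↔ (x_4 ∧ x_5) = True
    ¬((¬x_5 ∨ x_5)) = False
      ¬x_5 ∨ x_5 = True
        ¬x_5 = True
    x_4 ∧ x_5 = False
Both conjuncts True, so the formula holds.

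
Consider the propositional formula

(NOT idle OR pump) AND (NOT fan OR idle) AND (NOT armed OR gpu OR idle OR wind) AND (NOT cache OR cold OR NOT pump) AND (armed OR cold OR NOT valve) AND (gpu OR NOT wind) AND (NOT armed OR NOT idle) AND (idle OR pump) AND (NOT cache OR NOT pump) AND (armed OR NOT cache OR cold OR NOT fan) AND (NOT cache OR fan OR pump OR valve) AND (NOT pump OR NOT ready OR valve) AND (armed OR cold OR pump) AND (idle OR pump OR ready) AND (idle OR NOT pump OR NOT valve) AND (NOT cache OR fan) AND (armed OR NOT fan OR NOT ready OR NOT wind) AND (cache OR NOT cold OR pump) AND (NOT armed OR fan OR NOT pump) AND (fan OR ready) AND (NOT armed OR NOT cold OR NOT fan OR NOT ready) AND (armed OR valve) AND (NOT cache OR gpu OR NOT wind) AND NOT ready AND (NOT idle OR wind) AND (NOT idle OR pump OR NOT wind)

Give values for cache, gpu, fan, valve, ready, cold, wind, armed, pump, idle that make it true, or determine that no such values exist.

Unit clause (NOT ready) forces ready = False.
In (fan OR ready) only fan is left, so fan = True.
In (NOT fan OR idle) only idle is left, so idle = True.
In (NOT armed OR NOT idle) only NOT armed is left, so armed = False.
In (armed OR valve) only valve is left, so valve = True.
In (NOT idle OR wind) only wind is left, so wind = True.
In (NOT idle OR pump OR NOT wind) only pump is left, so pump = True.
In (armed OR cold OR NOT valve) only cold is left, so cold = True.
In (gpu OR NOT wind) only gpu is left, so gpu = True.
In (NOT cache OR NOT pump) only NOT cache is left, so cache = False.
All clauses satisfied.

cache = False, gpu = True, fan = True, valve = True, ready = False, cold = True, wind = True, armed = False, pump = True, idle = True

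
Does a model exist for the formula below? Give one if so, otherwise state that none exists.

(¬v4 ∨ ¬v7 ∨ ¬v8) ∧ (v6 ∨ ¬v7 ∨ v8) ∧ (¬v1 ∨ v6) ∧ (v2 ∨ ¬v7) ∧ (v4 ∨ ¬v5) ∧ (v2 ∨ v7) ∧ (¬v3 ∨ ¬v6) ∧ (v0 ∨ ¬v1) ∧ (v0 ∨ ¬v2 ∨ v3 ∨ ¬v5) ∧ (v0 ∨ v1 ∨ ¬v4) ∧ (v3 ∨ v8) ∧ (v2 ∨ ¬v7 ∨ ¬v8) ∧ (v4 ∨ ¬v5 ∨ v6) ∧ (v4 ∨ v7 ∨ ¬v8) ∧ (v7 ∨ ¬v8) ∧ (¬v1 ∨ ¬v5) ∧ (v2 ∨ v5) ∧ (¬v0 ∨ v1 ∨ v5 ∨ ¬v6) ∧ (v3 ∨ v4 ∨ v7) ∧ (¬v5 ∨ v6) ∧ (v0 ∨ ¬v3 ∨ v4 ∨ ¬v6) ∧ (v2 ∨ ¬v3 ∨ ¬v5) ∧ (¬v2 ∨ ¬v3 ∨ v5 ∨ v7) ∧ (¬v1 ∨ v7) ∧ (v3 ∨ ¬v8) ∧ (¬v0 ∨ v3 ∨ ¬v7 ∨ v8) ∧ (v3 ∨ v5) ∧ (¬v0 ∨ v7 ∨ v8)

Set v0 = True.
Try v1 = True:
  (¬v1 ∨ v6) forces v6 = True.
  (¬v3 ∨ ¬v6) forces v3 = False.
  (v3 ∨ v8) forces v8 = True.
  clause (v3 ∨ ¬v8) is falsified — backtrack.
So v1 = False.
Try v2 = False:
  (v2 ∨ ¬v7) forces v7 = False.
  clause (v2 ∨ v7) is falsified — backtrack.
So v2 = True.
Try v3 = False:
  (v3 ∨ v8) forces v8 = True.
  clause (v3 ∨ ¬v8) is falsified — backtrack.
So v3 = True.
  then (¬v3 ∨ ¬v6) forces v6 = False.
  then (¬v5 ∨ v6) forces v5 = False.
  then (¬v2 ∨ ¬v3 ∨ v5 ∨ v7) forces v7 = True.
  then (v6 ∨ ¬v7 ∨ v8) forces v8 = True.
  then (¬v4 ∨ ¬v7 ∨ ¬v8) forces v4 = False.
All clauses satisfied.

v0=T; v1=F; v2=T; v3=T; v4=F; v5=F; v6=F; v7=T; v8=T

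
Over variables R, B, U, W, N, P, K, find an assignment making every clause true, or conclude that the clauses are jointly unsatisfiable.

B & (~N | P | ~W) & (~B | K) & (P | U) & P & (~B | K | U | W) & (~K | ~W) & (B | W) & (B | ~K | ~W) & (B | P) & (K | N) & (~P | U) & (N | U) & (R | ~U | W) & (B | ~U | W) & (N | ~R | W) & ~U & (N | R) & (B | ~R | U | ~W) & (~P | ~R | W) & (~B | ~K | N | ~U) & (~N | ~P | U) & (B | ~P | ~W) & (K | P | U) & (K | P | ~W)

Case U = True:
  Clause (~U) is falsified — contradiction.
Case U = False:
  (B) forces B = True.
  (~B | K) forces K = True.
  (P | U) forces P = True.
  Clause (~P | U) is falsified — contradiction.
Both cases fail, so the formula is unsatisfiable.

Unsatisfiable — no assignment works.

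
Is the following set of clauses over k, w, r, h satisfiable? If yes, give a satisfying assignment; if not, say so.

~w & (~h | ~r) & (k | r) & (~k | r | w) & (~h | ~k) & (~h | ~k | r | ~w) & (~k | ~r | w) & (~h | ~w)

Unit clause (~w) forces w = False.
Try k = True:
  (~k | r | w) forces r = True.
  clause (~k | ~r | w) is falsified — backtrack.
So k = False.
  then (k | r) forces r = True.
  then (~h | ~r) forces h = False.
Check each clause:
  (~w): ~w holds.
  (~h | ~r): ~h holds.
  (k | r): r holds.
  (~k | r | w): ~k holds.
  (~h | ~k): ~h holds.
  (~h | ~k | r | ~w): ~h holds.
  (~k | ~r | w): ~k holds.
  (~h | ~w): ~h holds.
All clauses satisfied.

k = False; w = False; r = True; h = False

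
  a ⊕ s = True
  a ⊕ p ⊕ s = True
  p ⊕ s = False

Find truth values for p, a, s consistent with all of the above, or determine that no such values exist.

p: False, a: True, s: False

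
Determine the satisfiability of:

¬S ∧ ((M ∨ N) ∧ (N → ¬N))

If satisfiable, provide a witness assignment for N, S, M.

N = False, S = False, M = True

  ¬S = True
  (M ∨ N) ∧ (N → ¬N) = True
    M ∨ N = True
    N → ¬N = True
      ¬N = True
Both conjuncts True, so the formula holds.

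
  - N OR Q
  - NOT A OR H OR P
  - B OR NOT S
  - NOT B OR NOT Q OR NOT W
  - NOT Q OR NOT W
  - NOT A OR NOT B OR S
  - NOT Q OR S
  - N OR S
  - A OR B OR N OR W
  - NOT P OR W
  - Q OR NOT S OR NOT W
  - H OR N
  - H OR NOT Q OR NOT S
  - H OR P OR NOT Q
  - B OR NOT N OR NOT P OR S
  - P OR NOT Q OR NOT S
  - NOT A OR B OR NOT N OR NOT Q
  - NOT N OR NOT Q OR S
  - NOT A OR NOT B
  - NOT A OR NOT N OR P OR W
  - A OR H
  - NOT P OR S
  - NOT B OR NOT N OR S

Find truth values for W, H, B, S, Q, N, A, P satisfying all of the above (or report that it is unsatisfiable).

W: False, H: True, B: False, S: False, Q: False, N: True, A: False, P: False

Set W = False.
  then (NOT P OR W) forces P = False.
Try H = False:
  (NOT A OR H OR P) forces A = False.
  clause (A OR H) is falsified — backtrack.
So H = True.
Set B = False.
  then (B OR NOT S) forces S = False.
  then (NOT Q OR S) forces Q = False.
  then (N OR S) forces N = True.
  then (NOT A OR NOT N OR P OR W) forces A = False.
All clauses satisfied.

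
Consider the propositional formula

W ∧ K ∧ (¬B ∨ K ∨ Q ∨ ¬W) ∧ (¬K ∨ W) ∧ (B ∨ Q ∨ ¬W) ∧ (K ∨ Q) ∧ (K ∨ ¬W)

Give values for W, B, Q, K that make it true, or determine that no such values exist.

W=T, B=T, Q=F, K=T

Unit clause (W) forces W = True.
Unit clause (K) forces K = True.
Set B = True.
Set Q = False.
Check each clause:
  (W): W holds.
  (K): K holds.
  (¬B ∨ K ∨ Q ∨ ¬W): K holds.
  (¬K ∨ W): W holds.
  (B ∨ Q ∨ ¬W): B holds.
  (K ∨ Q): K holds.
  (K ∨ ¬W): K holds.
All clauses satisfied.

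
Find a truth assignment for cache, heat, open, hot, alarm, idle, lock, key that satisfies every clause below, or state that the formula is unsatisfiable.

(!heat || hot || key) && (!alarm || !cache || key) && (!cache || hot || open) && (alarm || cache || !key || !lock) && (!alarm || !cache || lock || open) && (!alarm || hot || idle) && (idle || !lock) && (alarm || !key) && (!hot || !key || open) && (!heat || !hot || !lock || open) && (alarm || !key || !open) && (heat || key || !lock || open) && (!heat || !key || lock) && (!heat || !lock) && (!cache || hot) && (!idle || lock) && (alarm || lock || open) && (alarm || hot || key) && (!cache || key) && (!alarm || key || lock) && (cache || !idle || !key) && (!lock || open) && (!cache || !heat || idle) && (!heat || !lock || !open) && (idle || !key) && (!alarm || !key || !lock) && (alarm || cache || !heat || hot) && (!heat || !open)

cache=F; heat=F; open=T; hot=T; alarm=F; idle=F; lock=F; key=F

Set cache = False.
Set heat = False.
Set open = True.
Set hot = True.
Set alarm = False.
  then (alarm || !key) forces key = False.
Set idle = False.
  then (idle || !lock) forces lock = False.
All clauses satisfied.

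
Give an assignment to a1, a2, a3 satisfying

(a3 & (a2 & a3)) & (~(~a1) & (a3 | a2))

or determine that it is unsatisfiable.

a1 = True, a2 = True, a3 = True

  a3 & (a2 & a3) = True
    a2 & a3 = True
  ~(~a1) & (a3 | a2) = True
    ~(~a1) = True
      ~a1 = False
    a3 | a2 = True
Both conjuncts True, so the formula holds.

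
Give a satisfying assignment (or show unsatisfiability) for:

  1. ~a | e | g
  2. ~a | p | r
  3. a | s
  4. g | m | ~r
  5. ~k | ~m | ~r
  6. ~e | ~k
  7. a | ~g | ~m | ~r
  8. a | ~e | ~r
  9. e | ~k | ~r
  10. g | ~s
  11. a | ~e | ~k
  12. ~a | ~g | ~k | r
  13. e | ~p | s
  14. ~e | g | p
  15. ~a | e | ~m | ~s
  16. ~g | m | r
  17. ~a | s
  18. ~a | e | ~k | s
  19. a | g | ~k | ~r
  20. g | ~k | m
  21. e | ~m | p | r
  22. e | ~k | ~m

Set r = True.
Set e = True.
  then (~e | ~k) forces k = False.
  then (a | ~e | ~r) forces a = True.
  then (~a | s) forces s = True.
  then (g | ~s) forces g = True.
Set p = True.
Set m = True.
All clauses satisfied.

r = True; e = True; a = True; g = True; k = False; s = True; p = True; m = True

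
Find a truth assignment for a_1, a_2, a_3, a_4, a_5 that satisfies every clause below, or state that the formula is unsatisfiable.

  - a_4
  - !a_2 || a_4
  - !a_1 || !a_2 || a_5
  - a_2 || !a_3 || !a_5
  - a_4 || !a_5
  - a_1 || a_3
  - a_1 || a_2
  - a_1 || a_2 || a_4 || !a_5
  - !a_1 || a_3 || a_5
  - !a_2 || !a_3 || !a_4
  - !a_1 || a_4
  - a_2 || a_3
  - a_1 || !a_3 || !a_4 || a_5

a_1 = True; a_2 = True; a_3 = False; a_4 = True; a_5 = True

Unit clause (a_4) forces a_4 = True.
Try a_1 = False:
  (a_1 || a_3) forces a_3 = True.
  (a_1 || a_2) forces a_2 = True.
  clause (!a_2 || !a_3 || !a_4) is falsified — backtrack.
So a_1 = True.
Set a_2 = True.
  then (!a_1 || !a_2 || a_5) forces a_5 = True.
  then (!a_2 || !a_3 || !a_4) forces a_3 = False.
All clauses satisfied.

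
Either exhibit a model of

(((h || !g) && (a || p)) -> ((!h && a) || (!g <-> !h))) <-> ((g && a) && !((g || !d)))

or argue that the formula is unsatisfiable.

a = False, d = True, g = False, h = True, p = True

  (((h || !g) && (a || p)) -> ((!h && a) || (!g <-> !h))) <-> ((g && a) && !((g || !d))) = True
    ((h || !g) && (a || p)) -> ((!h && a) || (!g <-> !h)) = False
      (h || !g) && (a || p) = True
        h || !g = True
          !g = True
        a || p = True
      (!h && a) || (!g <-> !h) = False
        !h && a = False
          !h = False
        !g <-> !h = False
          !g = True
          !h = False
    (g && a) && !((g || !d)) = False
      g && a = False
      !((g || !d)) = True
        g || !d = False
          !d = False
The formula evaluates to True.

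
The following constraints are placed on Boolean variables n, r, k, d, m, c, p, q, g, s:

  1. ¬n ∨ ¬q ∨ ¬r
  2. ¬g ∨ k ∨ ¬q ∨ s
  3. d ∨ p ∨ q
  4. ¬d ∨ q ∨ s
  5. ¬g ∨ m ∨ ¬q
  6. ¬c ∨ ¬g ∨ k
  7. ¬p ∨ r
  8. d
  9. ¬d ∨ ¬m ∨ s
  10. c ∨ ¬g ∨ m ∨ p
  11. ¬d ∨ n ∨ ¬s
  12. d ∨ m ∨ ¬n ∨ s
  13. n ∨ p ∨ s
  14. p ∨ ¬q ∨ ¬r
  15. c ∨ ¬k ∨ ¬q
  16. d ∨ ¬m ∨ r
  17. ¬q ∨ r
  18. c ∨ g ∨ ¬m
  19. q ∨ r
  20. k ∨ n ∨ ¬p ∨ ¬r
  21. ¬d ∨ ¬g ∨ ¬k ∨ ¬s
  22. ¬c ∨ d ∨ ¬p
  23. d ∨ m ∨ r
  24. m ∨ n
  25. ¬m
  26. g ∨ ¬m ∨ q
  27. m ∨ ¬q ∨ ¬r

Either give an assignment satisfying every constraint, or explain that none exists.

n=T, r=T, k=T, d=T, m=F, c=F, p=T, q=F, g=F, s=T

Unit clause (d) forces d = True.
Unit clause (¬m) forces m = False.
In (m ∨ n) only n is left, so n = True.
Set r = True.
  then (¬n ∨ ¬q ∨ ¬r) forces q = False.
  then (¬d ∨ q ∨ s) forces s = True.
Set k = True.
  then (¬d ∨ ¬g ∨ ¬k ∨ ¬s) forces g = False.
Set c = False.
Set p = True.
All clauses satisfied.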